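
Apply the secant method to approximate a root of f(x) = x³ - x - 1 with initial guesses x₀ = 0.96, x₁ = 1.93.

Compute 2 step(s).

f(x) = x³ - x - 1
x₀ = 0.96, x₁ = 1.93

Secant formula: x_{n+1} = x_n - f(x_n)(x_n - x_{n-1})/(f(x_n) - f(x_{n-1}))

Iteration 1:
  f(0.960000) = -1.075264
  f(1.930000) = 4.259057
  x_2 = 1.930000 - 4.259057×(1.930000 - 0.960000)/(4.259057 - (-1.075264))
       = 1.155527
Iteration 2:
  f(1.930000) = 4.259057
  f(1.155527) = -0.612617
  x_3 = 1.155527 - (-0.612617)×(1.155527 - 1.930000)/(-0.612617 - 4.259057)
       = 1.252918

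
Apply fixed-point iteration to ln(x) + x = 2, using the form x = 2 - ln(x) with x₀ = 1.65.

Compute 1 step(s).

Equation: ln(x) + x = 2
Fixed-point form: x = 2 - ln(x)
x₀ = 1.65

x_1 = g(1.650000) = 1.499225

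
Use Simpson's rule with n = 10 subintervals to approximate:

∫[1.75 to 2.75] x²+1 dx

f(x) = x²+1
a = 1.75, b = 2.75, n = 10
h = (b - a)/n = 0.100000

Simpson's rule: (h/3)[f(x₀) + 4f(x₁) + 2f(x₂) + ... + f(xₙ)]

x_0 = 1.7500, f(x_0) = 4.062500, coefficient = 1
x_1 = 1.8500, f(x_1) = 4.422500, coefficient = 4
x_2 = 1.9500, f(x_2) = 4.802500, coefficient = 2
x_3 = 2.0500, f(x_3) = 5.202500, coefficient = 4
x_4 = 2.1500, f(x_4) = 5.622500, coefficient = 2
x_5 = 2.2500, f(x_5) = 6.062500, coefficient = 4
x_6 = 2.3500, f(x_6) = 6.522500, coefficient = 2
x_7 = 2.4500, f(x_7) = 7.002500, coefficient = 4
x_8 = 2.5500, f(x_8) = 7.502500, coefficient = 2
x_9 = 2.6500, f(x_9) = 8.022500, coefficient = 4
x_10 = 2.7500, f(x_10) = 8.562500, coefficient = 1

I ≈ (0.100000/3) × 184.375000 = 6.145833
Exact value: 6.145833
Error: 0.000000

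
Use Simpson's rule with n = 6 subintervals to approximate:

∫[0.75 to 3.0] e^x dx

f(x) = e^x
a = 0.75, b = 3.0, n = 6
h = (b - a)/n = 0.375000

Simpson's rule: (h/3)[f(x₀) + 4f(x₁) + 2f(x₂) + ... + f(xₙ)]

x_0 = 0.7500, f(x_0) = 2.117000, coefficient = 1
x_1 = 1.1250, f(x_1) = 3.080217, coefficient = 4
x_2 = 1.5000, f(x_2) = 4.481689, coefficient = 2
x_3 = 1.8750, f(x_3) = 6.520819, coefficient = 4
x_4 = 2.2500, f(x_4) = 9.487736, coefficient = 2
x_5 = 2.6250, f(x_5) = 13.804574, coefficient = 4
x_6 = 3.0000, f(x_6) = 20.085537, coefficient = 1

I ≈ (0.375000/3) × 143.763827 = 17.970478
Exact value: 17.968537
Error: 0.001942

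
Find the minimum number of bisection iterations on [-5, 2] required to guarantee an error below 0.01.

We need (b-a)/2^n ≤ 0.01
(2 - (-5))/2^n ≤ 0.01
7/2^n ≤ 0.01
2^n ≥ 700
n ≥ log₂(700) = 9.45
n ≥ 10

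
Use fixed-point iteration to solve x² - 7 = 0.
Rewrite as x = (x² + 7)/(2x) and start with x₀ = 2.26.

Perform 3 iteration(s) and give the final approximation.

Equation: x² - 7 = 0
Fixed-point form: x = (x² + 7)/(2x)
x₀ = 2.26

x_1 = g(2.260000) = 2.678673
x_2 = g(2.678673) = 2.645954
x_3 = g(2.645954) = 2.645751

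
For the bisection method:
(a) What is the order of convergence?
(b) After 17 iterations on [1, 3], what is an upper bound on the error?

(a) Bisection has linear (order 1) convergence; the error is halved each step.

(b) Error bound = (b-a)/2^n = (3 - 1)/2^{17}
    = 2/2^{17}

(a) 1 (linear); (b) error ≤ 1.53e-05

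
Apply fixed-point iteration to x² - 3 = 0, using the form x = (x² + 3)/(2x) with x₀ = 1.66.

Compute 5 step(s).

Equation: x² - 3 = 0
Fixed-point form: x = (x² + 3)/(2x)
x₀ = 1.66

x_1 = g(1.660000) = 1.733614
x_2 = g(1.733614) = 1.732052
x_3 = g(1.732052) = 1.732051
x_4 = g(1.732051) = 1.732051
x_5 = g(1.732051) = 1.732051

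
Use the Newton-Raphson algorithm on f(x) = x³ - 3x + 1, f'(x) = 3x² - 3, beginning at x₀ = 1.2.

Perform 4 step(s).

f(x) = x³ - 3x + 1
f'(x) = 3x² - 3
x₀ = 1.2

Newton-Raphson formula: x_{n+1} = x_n - f(x_n)/f'(x_n)

Iteration 1:
  f(1.200000) = -0.872000
  f'(1.200000) = 1.320000
  x_1 = 1.200000 - (-0.872000)/1.320000 = 1.860606
Iteration 2:
  f(1.860606) = 1.859330
  f'(1.860606) = 7.385565
  x_2 = 1.860606 - 1.859330/7.385565 = 1.608854
Iteration 3:
  f(1.608854) = 0.337814
  f'(1.608854) = 4.765235
  x_3 = 1.608854 - 0.337814/4.765235 = 1.537963
Iteration 4:
  f(1.537963) = 0.023900
  f'(1.537963) = 4.095988
  x_4 = 1.537963 - 0.023900/4.095988 = 1.532128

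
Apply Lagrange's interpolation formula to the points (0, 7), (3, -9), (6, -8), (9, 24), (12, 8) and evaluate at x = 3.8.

Lagrange interpolation formula:
P(x) = Σ yᵢ × Lᵢ(x)
where Lᵢ(x) = Π_{j≠i} (x - xⱼ)/(xᵢ - xⱼ)

L_0(3.8) = (3.8 - 3)/(0 - 3) × (3.8 - 6)/(0 - 6) × (3.8 - 9)/(0 - 9) × (3.8 - 12)/(0 - 12) = -0.038604
L_1(3.8) = (3.8 - 0)/(3 - 0) × (3.8 - 6)/(3 - 6) × (3.8 - 9)/(3 - 9) × (3.8 - 12)/(3 - 12) = 0.733478
L_2(3.8) = (3.8 - 0)/(6 - 0) × (3.8 - 3)/(6 - 3) × (3.8 - 9)/(6 - 9) × (3.8 - 12)/(6 - 12) = 0.400079
L_3(3.8) = (3.8 - 0)/(9 - 0) × (3.8 - 3)/(9 - 3) × (3.8 - 6)/(9 - 6) × (3.8 - 12)/(9 - 12) = -0.112843
L_4(3.8) = (3.8 - 0)/(12 - 0) × (3.8 - 3)/(12 - 3) × (3.8 - 6)/(12 - 6) × (3.8 - 9)/(12 - 9) = 0.017890

P(3.8) = 7×L_0(3.8) + (-9)×L_1(3.8) + (-8)×L_2(3.8) + 24×L_3(3.8) + 8×L_4(3.8)
P(3.8) = -12.637274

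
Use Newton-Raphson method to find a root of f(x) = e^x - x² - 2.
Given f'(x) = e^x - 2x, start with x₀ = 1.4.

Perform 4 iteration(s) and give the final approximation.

f(x) = e^x - x² - 2
f'(x) = e^x - 2x
x₀ = 1.4

Newton-Raphson formula: x_{n+1} = x_n - f(x_n)/f'(x_n)

Iteration 1:
  f(1.400000) = 0.095200
  f'(1.400000) = 1.255200
  x_1 = 1.400000 - 0.095200/1.255200 = 1.324156
Iteration 2:
  f(1.324156) = 0.005622
  f'(1.324156) = 1.110699
  x_2 = 1.324156 - 0.005622/1.110699 = 1.319094
Iteration 3:
  f(1.319094) = 0.000022
  f'(1.319094) = 1.101843
  x_3 = 1.319094 - 0.000022/1.101843 = 1.319074
Iteration 4:
  f(1.319074) = 0.000000
  f'(1.319074) = 1.101808
  x_4 = 1.319074 - 0.000000/1.101808 = 1.319074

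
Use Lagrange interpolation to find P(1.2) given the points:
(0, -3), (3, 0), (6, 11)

Lagrange interpolation formula:
P(x) = Σ yᵢ × Lᵢ(x)
where Lᵢ(x) = Π_{j≠i} (x - xⱼ)/(xᵢ - xⱼ)

L_0(1.2) = (1.2 - 3)/(0 - 3) × (1.2 - 6)/(0 - 6) = 0.480000
L_1(1.2) = (1.2 - 0)/(3 - 0) × (1.2 - 6)/(3 - 6) = 0.640000
L_2(1.2) = (1.2 - 0)/(6 - 0) × (1.2 - 3)/(6 - 3) = -0.120000

P(1.2) = (-3)×L_0(1.2) + 0×L_1(1.2) + 11×L_2(1.2)
P(1.2) = -2.760000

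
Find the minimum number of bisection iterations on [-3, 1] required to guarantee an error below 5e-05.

We need (b-a)/2^n ≤ 5e-05
(1 - (-3))/2^n ≤ 5e-05
4/2^n ≤ 5e-05
2^n ≥ 80000
n ≥ log₂(80000) = 16.29
n ≥ 17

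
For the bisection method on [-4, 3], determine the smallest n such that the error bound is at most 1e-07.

We need (b-a)/2^n ≤ 1e-07
(3 - (-4))/2^n ≤ 1e-07
7/2^n ≤ 1e-07
2^n ≥ 70000000
n ≥ log₂(70000000) = 26.06
n ≥ 27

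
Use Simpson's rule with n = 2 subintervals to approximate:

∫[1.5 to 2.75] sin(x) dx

f(x) = sin(x)
a = 1.5, b = 2.75, n = 2
h = (b - a)/n = 0.625000

Simpson's rule: (h/3)[f(x₀) + 4f(x₁) + 2f(x₂) + ... + f(xₙ)]

x_0 = 1.5000, f(x_0) = 0.997495, coefficient = 1
x_1 = 2.1250, f(x_1) = 0.850320, coefficient = 4
x_2 = 2.7500, f(x_2) = 0.381661, coefficient = 1

I ≈ (0.625000/3) × 4.780435 = 0.995924
Exact value: 0.995040
Error: 0.000884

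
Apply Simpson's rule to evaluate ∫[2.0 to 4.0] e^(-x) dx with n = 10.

f(x) = e^(-x)
a = 2.0, b = 4.0, n = 10
h = (b - a)/n = 0.200000

Simpson's rule: (h/3)[f(x₀) + 4f(x₁) + 2f(x₂) + ... + f(xₙ)]

x_0 = 2.0000, f(x_0) = 0.135335, coefficient = 1
x_1 = 2.2000, f(x_1) = 0.110803, coefficient = 4
x_2 = 2.4000, f(x_2) = 0.090718, coefficient = 2
x_3 = 2.6000, f(x_3) = 0.074274, coefficient = 4
x_4 = 2.8000, f(x_4) = 0.060810, coefficient = 2
x_5 = 3.0000, f(x_5) = 0.049787, coefficient = 4
x_6 = 3.2000, f(x_6) = 0.040762, coefficient = 2
x_7 = 3.4000, f(x_7) = 0.033373, coefficient = 4
x_8 = 3.6000, f(x_8) = 0.027324, coefficient = 2
x_9 = 3.8000, f(x_9) = 0.022371, coefficient = 4
x_10 = 4.0000, f(x_10) = 0.018316, coefficient = 1

I ≈ (0.200000/3) × 1.755310 = 0.117021
Exact value: 0.117020
Error: 0.000001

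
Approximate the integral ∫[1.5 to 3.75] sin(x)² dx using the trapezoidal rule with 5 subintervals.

f(x) = sin(x)²
a = 1.5, b = 3.75, n = 5
h = (b - a)/n = 0.450000

Trapezoidal rule: (h/2)[f(x₀) + 2f(x₁) + 2f(x₂) + ... + f(xₙ)]

x_0 = 1.5000, f(x_0) = 0.994996, coefficient = 1
x_1 = 1.9500, f(x_1) = 0.862966, coefficient = 2
x_2 = 2.4000, f(x_2) = 0.456251, coefficient = 2
x_3 = 2.8500, f(x_3) = 0.082644, coefficient = 2
x_4 = 3.3000, f(x_4) = 0.024884, coefficient = 2
x_5 = 3.7500, f(x_5) = 0.326682, coefficient = 1

I ≈ (0.450000/2) × 4.175167 = 0.939412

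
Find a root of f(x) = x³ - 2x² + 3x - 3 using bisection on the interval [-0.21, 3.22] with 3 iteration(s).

f(x) = x³ - 2x² + 3x - 3
Initial interval: [-0.21, 3.22]

Iteration 1:
  c_1 = (-0.210000 + 3.220000)/2 = 1.505000
  f(c_1) = f(1.505000) = 0.393813
  f(a) × f(c) < 0, new interval: [-0.210000, 1.505000]
Iteration 2:
  c_2 = (-0.210000 + 1.505000)/2 = 0.647500
  f(c_2) = f(0.647500) = -1.624544
  f(a) × f(c) ≥ 0, new interval: [0.647500, 1.505000]
Iteration 3:
  c_3 = (0.647500 + 1.505000)/2 = 1.076250
  f(c_3) = f(1.076250) = -0.841243
  f(a) × f(c) ≥ 0, new interval: [1.076250, 1.505000]

After 3 iteration(s), the approximation is c_3 = 1.076250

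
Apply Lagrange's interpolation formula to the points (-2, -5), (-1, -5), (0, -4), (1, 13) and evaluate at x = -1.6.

Lagrange interpolation formula:
P(x) = Σ yᵢ × Lᵢ(x)
where Lᵢ(x) = Π_{j≠i} (x - xⱼ)/(xᵢ - xⱼ)

L_0(-1.6) = (-1.6 - (-1))/(-2 - (-1)) × (-1.6 - 0)/(-2 - 0) × (-1.6 - 1)/(-2 - 1) = 0.416000
L_1(-1.6) = (-1.6 - (-2))/(-1 - (-2)) × (-1.6 - 0)/(-1 - 0) × (-1.6 - 1)/(-1 - 1) = 0.832000
L_2(-1.6) = (-1.6 - (-2))/(0 - (-2)) × (-1.6 - (-1))/(0 - (-1)) × (-1.6 - 1)/(0 - 1) = -0.312000
L_3(-1.6) = (-1.6 - (-2))/(1 - (-2)) × (-1.6 - (-1))/(1 - (-1)) × (-1.6 - 0)/(1 - 0) = 0.064000

P(-1.6) = (-5)×L_0(-1.6) + (-5)×L_1(-1.6) + (-4)×L_2(-1.6) + 13×L_3(-1.6)
P(-1.6) = -4.160000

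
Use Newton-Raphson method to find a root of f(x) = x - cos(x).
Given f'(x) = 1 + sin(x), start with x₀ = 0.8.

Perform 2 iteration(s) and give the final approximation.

f(x) = x - cos(x)
f'(x) = 1 + sin(x)
x₀ = 0.8

Newton-Raphson formula: x_{n+1} = x_n - f(x_n)/f'(x_n)

Iteration 1:
  f(0.800000) = 0.103293
  f'(0.800000) = 1.717356
  x_1 = 0.800000 - 0.103293/1.717356 = 0.739853
Iteration 2:
  f(0.739853) = 0.001286
  f'(0.739853) = 1.674180
  x_2 = 0.739853 - 0.001286/1.674180 = 0.739085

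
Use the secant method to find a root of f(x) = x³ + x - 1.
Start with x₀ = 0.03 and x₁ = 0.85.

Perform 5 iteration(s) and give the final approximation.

f(x) = x³ + x - 1
x₀ = 0.03, x₁ = 0.85

Secant formula: x_{n+1} = x_n - f(x_n)(x_n - x_{n-1})/(f(x_n) - f(x_{n-1}))

Iteration 1:
  f(0.030000) = -0.969973
  f(0.850000) = 0.464125
  x_2 = 0.850000 - 0.464125×(0.850000 - 0.030000)/(0.464125 - (-0.969973))
       = 0.584619
Iteration 2:
  f(0.850000) = 0.464125
  f(0.584619) = -0.215570
  x_3 = 0.584619 - (-0.215570)×(0.584619 - 0.850000)/(-0.215570 - 0.464125)
       = 0.668786
Iteration 3:
  f(0.584619) = -0.215570
  f(0.668786) = -0.032082
  x_4 = 0.668786 - (-0.032082)×(0.668786 - 0.584619)/(-0.032082 - (-0.215570))
       = 0.683503
Iteration 4:
  f(0.668786) = -0.032082
  f(0.683503) = 0.002819
  x_5 = 0.683503 - 0.002819×(0.683503 - 0.668786)/(0.002819 - (-0.032082))
       = 0.682314
Iteration 5:
  f(0.683503) = 0.002819
  f(0.682314) = -0.000033
  x_6 = 0.682314 - (-0.000033)×(0.682314 - 0.683503)/(-0.000033 - 0.002819)
       = 0.682328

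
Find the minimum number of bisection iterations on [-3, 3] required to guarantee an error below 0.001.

We need (b-a)/2^n ≤ 0.001
(3 - (-3))/2^n ≤ 0.001
6/2^n ≤ 0.001
2^n ≥ 6000
n ≥ log₂(6000) = 12.55
n ≥ 13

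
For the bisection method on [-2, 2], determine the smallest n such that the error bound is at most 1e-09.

We need (b-a)/2^n ≤ 1e-09
(2 - (-2))/2^n ≤ 1e-09
4/2^n ≤ 1e-09
2^n ≥ 4000000000
n ≥ log₂(4000000000) = 31.90
n ≥ 32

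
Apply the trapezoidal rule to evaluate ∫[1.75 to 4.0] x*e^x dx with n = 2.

f(x) = x*e^x
a = 1.75, b = 4.0, n = 2
h = (b - a)/n = 1.125000

Trapezoidal rule: (h/2)[f(x₀) + 2f(x₁) + 2f(x₂) + ... + f(xₙ)]

x_0 = 1.7500, f(x_0) = 10.070555, coefficient = 1
x_1 = 2.8750, f(x_1) = 50.960594, coefficient = 2
x_2 = 4.0000, f(x_2) = 218.392600, coefficient = 1

I ≈ (1.125000/2) × 330.384344 = 185.841193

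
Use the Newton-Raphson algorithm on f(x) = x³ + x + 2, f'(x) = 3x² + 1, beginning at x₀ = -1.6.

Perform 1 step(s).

f(x) = x³ + x + 2
f'(x) = 3x² + 1
x₀ = -1.6

Newton-Raphson formula: x_{n+1} = x_n - f(x_n)/f'(x_n)

Iteration 1:
  f(-1.600000) = -3.696000
  f'(-1.600000) = 8.680000
  x_1 = -1.600000 - (-3.696000)/8.680000 = -1.174194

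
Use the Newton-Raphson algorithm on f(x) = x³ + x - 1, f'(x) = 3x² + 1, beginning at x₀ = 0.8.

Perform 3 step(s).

f(x) = x³ + x - 1
f'(x) = 3x² + 1
x₀ = 0.8

Newton-Raphson formula: x_{n+1} = x_n - f(x_n)/f'(x_n)

Iteration 1:
  f(0.800000) = 0.312000
  f'(0.800000) = 2.920000
  x_1 = 0.800000 - 0.312000/2.920000 = 0.693151
Iteration 2:
  f(0.693151) = 0.026180
  f'(0.693151) = 2.441374
  x_2 = 0.693151 - 0.026180/2.441374 = 0.682427
Iteration 3:
  f(0.682427) = 0.000238
  f'(0.682427) = 2.397120
  x_3 = 0.682427 - 0.000238/2.397120 = 0.682328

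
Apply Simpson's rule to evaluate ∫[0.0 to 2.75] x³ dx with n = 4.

f(x) = x³
a = 0.0, b = 2.75, n = 4
h = (b - a)/n = 0.687500

Simpson's rule: (h/3)[f(x₀) + 4f(x₁) + 2f(x₂) + ... + f(xₙ)]

x_0 = 0.0000, f(x_0) = 0.000000, coefficient = 1
x_1 = 0.6875, f(x_1) = 0.324951, coefficient = 4
x_2 = 1.3750, f(x_2) = 2.599609, coefficient = 2
x_3 = 2.0625, f(x_3) = 8.773682, coefficient = 4
x_4 = 2.7500, f(x_4) = 20.796875, coefficient = 1

I ≈ (0.687500/3) × 62.390625 = 14.297852
Exact value: 14.297852
Error: 0.000000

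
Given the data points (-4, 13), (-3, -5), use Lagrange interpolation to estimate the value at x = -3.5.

Lagrange interpolation formula:
P(x) = Σ yᵢ × Lᵢ(x)
where Lᵢ(x) = Π_{j≠i} (x - xⱼ)/(xᵢ - xⱼ)

L_0(-3.5) = (-3.5 - (-3))/(-4 - (-3)) = 0.500000
L_1(-3.5) = (-3.5 - (-4))/(-3 - (-4)) = 0.500000

P(-3.5) = 13×L_0(-3.5) + (-5)×L_1(-3.5)
P(-3.5) = 4.000000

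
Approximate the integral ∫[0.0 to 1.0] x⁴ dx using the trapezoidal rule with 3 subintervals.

f(x) = x⁴
a = 0.0, b = 1.0, n = 3
h = (b - a)/n = 0.333333

Trapezoidal rule: (h/2)[f(x₀) + 2f(x₁) + 2f(x₂) + ... + f(xₙ)]

x_0 = 0.0000, f(x_0) = 0.000000, coefficient = 1
x_1 = 0.3333, f(x_1) = 0.012346, coefficient = 2
x_2 = 0.6667, f(x_2) = 0.197531, coefficient = 2
x_3 = 1.0000, f(x_3) = 1.000000, coefficient = 1

I ≈ (0.333333/2) × 1.419753 = 0.236626
Exact value: 0.200000
Error: 0.036626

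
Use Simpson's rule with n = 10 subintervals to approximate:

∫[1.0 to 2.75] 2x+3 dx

f(x) = 2x+3
a = 1.0, b = 2.75, n = 10
h = (b - a)/n = 0.175000

Simpson's rule: (h/3)[f(x₀) + 4f(x₁) + 2f(x₂) + ... + f(xₙ)]

x_0 = 1.0000, f(x_0) = 5.000000, coefficient = 1
x_1 = 1.1750, f(x_1) = 5.350000, coefficient = 4
x_2 = 1.3500, f(x_2) = 5.700000, coefficient = 2
x_3 = 1.5250, f(x_3) = 6.050000, coefficient = 4
x_4 = 1.7000, f(x_4) = 6.400000, coefficient = 2
x_5 = 1.8750, f(x_5) = 6.750000, coefficient = 4
x_6 = 2.0500, f(x_6) = 7.100000, coefficient = 2
x_7 = 2.2250, f(x_7) = 7.450000, coefficient = 4
x_8 = 2.4000, f(x_8) = 7.800000, coefficient = 2
x_9 = 2.5750, f(x_9) = 8.150000, coefficient = 4
x_10 = 2.7500, f(x_10) = 8.500000, coefficient = 1

I ≈ (0.175000/3) × 202.500000 = 11.812500
Exact value: 11.812500
Error: 0.000000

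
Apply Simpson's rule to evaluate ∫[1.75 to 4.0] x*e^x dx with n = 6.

f(x) = x*e^x
a = 1.75, b = 4.0, n = 6
h = (b - a)/n = 0.375000

Simpson's rule: (h/3)[f(x₀) + 4f(x₁) + 2f(x₂) + ... + f(xₙ)]

x_0 = 1.7500, f(x_0) = 10.070555, coefficient = 1
x_1 = 2.1250, f(x_1) = 17.792407, coefficient = 4
x_2 = 2.5000, f(x_2) = 30.456235, coefficient = 2
x_3 = 2.8750, f(x_3) = 50.960594, coefficient = 4
x_4 = 3.2500, f(x_4) = 83.818605, coefficient = 2
x_5 = 3.6250, f(x_5) = 136.027121, coefficient = 4
x_6 = 4.0000, f(x_6) = 218.392600, coefficient = 1

I ≈ (0.375000/3) × 1276.133326 = 159.516666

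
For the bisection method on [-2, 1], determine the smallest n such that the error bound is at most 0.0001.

We need (b-a)/2^n ≤ 0.0001
(1 - (-2))/2^n ≤ 0.0001
3/2^n ≤ 0.0001
2^n ≥ 30000
n ≥ log₂(30000) = 14.87
n ≥ 15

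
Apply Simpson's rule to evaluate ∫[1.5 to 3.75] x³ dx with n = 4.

f(x) = x³
a = 1.5, b = 3.75, n = 4
h = (b - a)/n = 0.562500

Simpson's rule: (h/3)[f(x₀) + 4f(x₁) + 2f(x₂) + ... + f(xₙ)]

x_0 = 1.5000, f(x_0) = 3.375000, coefficient = 1
x_1 = 2.0625, f(x_1) = 8.773682, coefficient = 4
x_2 = 2.6250, f(x_2) = 18.087891, coefficient = 2
x_3 = 3.1875, f(x_3) = 32.385498, coefficient = 4
x_4 = 3.7500, f(x_4) = 52.734375, coefficient = 1

I ≈ (0.562500/3) × 256.921875 = 48.172852
Exact value: 48.172852
Error: 0.000000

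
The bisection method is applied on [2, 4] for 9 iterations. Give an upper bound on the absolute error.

Bisection error bound: |error| ≤ (b-a)/2^n
|error| ≤ (4 - 2)/2^9 = 2/2^9
|error| ≤ 0.0039062500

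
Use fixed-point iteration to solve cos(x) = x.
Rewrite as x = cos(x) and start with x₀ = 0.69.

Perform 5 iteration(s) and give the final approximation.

Equation: cos(x) = x
Fixed-point form: x = cos(x)
x₀ = 0.69

x_1 = g(0.690000) = 0.771246
x_2 = g(0.771246) = 0.717043
x_3 = g(0.717043) = 0.753752
x_4 = g(0.753752) = 0.729126
x_5 = g(0.729126) = 0.745757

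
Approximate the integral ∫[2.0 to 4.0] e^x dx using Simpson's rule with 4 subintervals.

f(x) = e^x
a = 2.0, b = 4.0, n = 4
h = (b - a)/n = 0.500000

Simpson's rule: (h/3)[f(x₀) + 4f(x₁) + 2f(x₂) + ... + f(xₙ)]

x_0 = 2.0000, f(x_0) = 7.389056, coefficient = 1
x_1 = 2.5000, f(x_1) = 12.182494, coefficient = 4
x_2 = 3.0000, f(x_2) = 20.085537, coefficient = 2
x_3 = 3.5000, f(x_3) = 33.115452, coefficient = 4
x_4 = 4.0000, f(x_4) = 54.598150, coefficient = 1

I ≈ (0.500000/3) × 283.350064 = 47.225011
Exact value: 47.209094
Error: 0.015917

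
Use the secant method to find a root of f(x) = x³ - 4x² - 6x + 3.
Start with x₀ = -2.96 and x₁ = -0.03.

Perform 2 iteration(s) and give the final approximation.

f(x) = x³ - 4x² - 6x + 3
x₀ = -2.96, x₁ = -0.03

Secant formula: x_{n+1} = x_n - f(x_n)(x_n - x_{n-1})/(f(x_n) - f(x_{n-1}))

Iteration 1:
  f(-2.960000) = -40.220736
  f(-0.030000) = 3.176373
  x_2 = -0.030000 - 3.176373×(-0.030000 - (-2.960000))/(3.176373 - (-40.220736))
       = -0.244456
Iteration 2:
  f(-0.030000) = 3.176373
  f(-0.244456) = 4.213093
  x_3 = -0.244456 - 4.213093×(-0.244456 - (-0.030000))/(4.213093 - 3.176373)
       = 0.627065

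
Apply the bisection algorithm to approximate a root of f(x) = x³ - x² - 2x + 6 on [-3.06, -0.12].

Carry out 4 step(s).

f(x) = x³ - x² - 2x + 6
Initial interval: [-3.06, -0.12]

Iteration 1:
  c_1 = (-3.060000 + (-0.120000))/2 = -1.590000
  f(c_1) = f(-1.590000) = 2.632221
  f(a) × f(c) < 0, new interval: [-3.060000, -1.590000]
Iteration 2:
  c_2 = (-3.060000 + (-1.590000))/2 = -2.325000
  f(c_2) = f(-2.325000) = -7.323703
  f(a) × f(c) ≥ 0, new interval: [-2.325000, -1.590000]
Iteration 3:
  c_3 = (-2.325000 + (-1.590000))/2 = -1.957500
  f(c_3) = f(-1.957500) = -1.417567
  f(a) × f(c) ≥ 0, new interval: [-1.957500, -1.590000]
Iteration 4:
  c_4 = (-1.957500 + (-1.590000))/2 = -1.773750
  f(c_4) = f(-1.773750) = 0.820758
  f(a) × f(c) < 0, new interval: [-1.957500, -1.773750]

After 4 iteration(s), the approximation is c_4 = -1.773750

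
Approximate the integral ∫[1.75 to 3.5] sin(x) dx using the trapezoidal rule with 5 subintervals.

f(x) = sin(x)
a = 1.75, b = 3.5, n = 5
h = (b - a)/n = 0.350000

Trapezoidal rule: (h/2)[f(x₀) + 2f(x₁) + 2f(x₂) + ... + f(xₙ)]

x_0 = 1.7500, f(x_0) = 0.983986, coefficient = 1
x_1 = 2.1000, f(x_1) = 0.863209, coefficient = 2
x_2 = 2.4500, f(x_2) = 0.637765, coefficient = 2
x_3 = 2.8000, f(x_3) = 0.334988, coefficient = 2
x_4 = 3.1500, f(x_4) = -0.008407, coefficient = 2
x_5 = 3.5000, f(x_5) = -0.350783, coefficient = 1

I ≈ (0.350000/2) × 4.288313 = 0.750455
Exact value: 0.758211
Error: 0.007756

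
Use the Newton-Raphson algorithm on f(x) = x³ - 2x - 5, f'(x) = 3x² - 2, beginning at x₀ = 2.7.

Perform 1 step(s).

f(x) = x³ - 2x - 5
f'(x) = 3x² - 2
x₀ = 2.7

Newton-Raphson formula: x_{n+1} = x_n - f(x_n)/f'(x_n)

Iteration 1:
  f(2.700000) = 9.283000
  f'(2.700000) = 19.870000
  x_1 = 2.700000 - 9.283000/19.870000 = 2.232813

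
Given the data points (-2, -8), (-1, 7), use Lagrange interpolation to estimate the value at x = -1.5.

Lagrange interpolation formula:
P(x) = Σ yᵢ × Lᵢ(x)
where Lᵢ(x) = Π_{j≠i} (x - xⱼ)/(xᵢ - xⱼ)

L_0(-1.5) = (-1.5 - (-1))/(-2 - (-1)) = 0.500000
L_1(-1.5) = (-1.5 - (-2))/(-1 - (-2)) = 0.500000

P(-1.5) = (-8)×L_0(-1.5) + 7×L_1(-1.5)
P(-1.5) = -0.500000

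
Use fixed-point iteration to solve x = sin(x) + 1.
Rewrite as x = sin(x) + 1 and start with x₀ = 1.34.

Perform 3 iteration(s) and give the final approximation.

Equation: x = sin(x) + 1
Fixed-point form: x = sin(x) + 1
x₀ = 1.34

x_1 = g(1.340000) = 1.973485
x_2 = g(1.973485) = 1.920011
x_3 = g(1.920011) = 1.939642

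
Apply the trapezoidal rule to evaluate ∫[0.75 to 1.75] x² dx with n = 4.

f(x) = x²
a = 0.75, b = 1.75, n = 4
h = (b - a)/n = 0.250000

Trapezoidal rule: (h/2)[f(x₀) + 2f(x₁) + 2f(x₂) + ... + f(xₙ)]

x_0 = 0.7500, f(x_0) = 0.562500, coefficient = 1
x_1 = 1.0000, f(x_1) = 1.000000, coefficient = 2
x_2 = 1.2500, f(x_2) = 1.562500, coefficient = 2
x_3 = 1.5000, f(x_3) = 2.250000, coefficient = 2
x_4 = 1.7500, f(x_4) = 3.062500, coefficient = 1

I ≈ (0.250000/2) × 13.250000 = 1.656250
Exact value: 1.645833
Error: 0.010417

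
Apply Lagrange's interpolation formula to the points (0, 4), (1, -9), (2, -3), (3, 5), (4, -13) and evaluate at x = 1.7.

Lagrange interpolation formula:
P(x) = Σ yᵢ × Lᵢ(x)
where Lᵢ(x) = Π_{j≠i} (x - xⱼ)/(xᵢ - xⱼ)

L_0(1.7) = (1.7 - 1)/(0 - 1) × (1.7 - 2)/(0 - 2) × (1.7 - 3)/(0 - 3) × (1.7 - 4)/(0 - 4) = -0.026163
L_1(1.7) = (1.7 - 0)/(1 - 0) × (1.7 - 2)/(1 - 2) × (1.7 - 3)/(1 - 3) × (1.7 - 4)/(1 - 4) = 0.254150
L_2(1.7) = (1.7 - 0)/(2 - 0) × (1.7 - 1)/(2 - 1) × (1.7 - 3)/(2 - 3) × (1.7 - 4)/(2 - 4) = 0.889525
L_3(1.7) = (1.7 - 0)/(3 - 0) × (1.7 - 1)/(3 - 1) × (1.7 - 2)/(3 - 2) × (1.7 - 4)/(3 - 4) = -0.136850
L_4(1.7) = (1.7 - 0)/(4 - 0) × (1.7 - 1)/(4 - 1) × (1.7 - 2)/(4 - 2) × (1.7 - 3)/(4 - 3) = 0.019338

P(1.7) = 4×L_0(1.7) + (-9)×L_1(1.7) + (-3)×L_2(1.7) + 5×L_3(1.7) + (-13)×L_4(1.7)
P(1.7) = -5.996212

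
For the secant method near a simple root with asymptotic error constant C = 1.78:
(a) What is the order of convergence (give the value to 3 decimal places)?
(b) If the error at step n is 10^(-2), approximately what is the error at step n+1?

(a) Secant method has superlinear convergence with order φ = (1+√5)/2 ≈ 1.618.
    This means |e_{n+1}| ≈ C|e_n|^1.618.

(b) With |e_n| = 10^(-2) and C = 1.78:
    |e_{n+1}| ≈ 1.78 × (10^(-2))^1.618 = 1.78 × 10^(-3.24)

(a) ≈ 1.618 (golden ratio); (b) |e_{n+1}| ≈ 1.034e-03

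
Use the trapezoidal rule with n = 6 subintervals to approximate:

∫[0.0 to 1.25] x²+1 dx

f(x) = x²+1
a = 0.0, b = 1.25, n = 6
h = (b - a)/n = 0.208333

Trapezoidal rule: (h/2)[f(x₀) + 2f(x₁) + 2f(x₂) + ... + f(xₙ)]

x_0 = 0.0000, f(x_0) = 1.000000, coefficient = 1
x_1 = 0.2083, f(x_1) = 1.043403, coefficient = 2
x_2 = 0.4167, f(x_2) = 1.173611, coefficient = 2
x_3 = 0.6250, f(x_3) = 1.390625, coefficient = 2
x_4 = 0.8333, f(x_4) = 1.694444, coefficient = 2
x_5 = 1.0417, f(x_5) = 2.085069, coefficient = 2
x_6 = 1.2500, f(x_6) = 2.562500, coefficient = 1

I ≈ (0.208333/2) × 18.336806 = 1.910084
Exact value: 1.901042
Error: 0.009042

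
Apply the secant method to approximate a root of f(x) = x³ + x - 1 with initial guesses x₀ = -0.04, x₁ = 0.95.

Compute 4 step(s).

f(x) = x³ + x - 1
x₀ = -0.04, x₁ = 0.95

Secant formula: x_{n+1} = x_n - f(x_n)(x_n - x_{n-1})/(f(x_n) - f(x_{n-1}))

Iteration 1:
  f(-0.040000) = -1.040064
  f(0.950000) = 0.807375
  x_2 = 0.950000 - 0.807375×(0.950000 - (-0.040000))/(0.807375 - (-1.040064))
       = 0.517346
Iteration 2:
  f(0.950000) = 0.807375
  f(0.517346) = -0.344187
  x_3 = 0.517346 - (-0.344187)×(0.517346 - 0.950000)/(-0.344187 - 0.807375)
       = 0.646661
Iteration 3:
  f(0.517346) = -0.344187
  f(0.646661) = -0.082924
  x_4 = 0.646661 - (-0.082924)×(0.646661 - 0.517346)/(-0.082924 - (-0.344187))
       = 0.687705
Iteration 4:
  f(0.646661) = -0.082924
  f(0.687705) = 0.012948
  x_5 = 0.687705 - 0.012948×(0.687705 - 0.646661)/(0.012948 - (-0.082924))
       = 0.682162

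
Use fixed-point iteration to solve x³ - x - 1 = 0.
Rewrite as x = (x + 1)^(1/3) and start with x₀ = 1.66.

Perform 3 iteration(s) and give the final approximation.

Equation: x³ - x - 1 = 0
Fixed-point form: x = (x + 1)^(1/3)
x₀ = 1.66

x_1 = g(1.660000) = 1.385566
x_2 = g(1.385566) = 1.336176
x_3 = g(1.336176) = 1.326891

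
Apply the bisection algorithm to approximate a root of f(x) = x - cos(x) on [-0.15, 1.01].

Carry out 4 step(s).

f(x) = x - cos(x)
Initial interval: [-0.15, 1.01]

Iteration 1:
  c_1 = (-0.150000 + 1.010000)/2 = 0.430000
  f(c_1) = f(0.430000) = -0.478966
  f(a) × f(c) ≥ 0, new interval: [0.430000, 1.010000]
Iteration 2:
  c_2 = (0.430000 + 1.010000)/2 = 0.720000
  f(c_2) = f(0.720000) = -0.031806
  f(a) × f(c) ≥ 0, new interval: [0.720000, 1.010000]
Iteration 3:
  c_3 = (0.720000 + 1.010000)/2 = 0.865000
  f(c_3) = f(0.865000) = 0.216360
  f(a) × f(c) < 0, new interval: [0.720000, 0.865000]
Iteration 4:
  c_4 = (0.720000 + 0.865000)/2 = 0.792500
  f(c_4) = f(0.792500) = 0.090433
  f(a) × f(c) < 0, new interval: [0.720000, 0.792500]

After 4 iteration(s), the approximation is c_4 = 0.792500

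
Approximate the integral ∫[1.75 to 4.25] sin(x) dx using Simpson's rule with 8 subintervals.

f(x) = sin(x)
a = 1.75, b = 4.25, n = 8
h = (b - a)/n = 0.312500

Simpson's rule: (h/3)[f(x₀) + 4f(x₁) + 2f(x₂) + ... + f(xₙ)]

x_0 = 1.7500, f(x_0) = 0.983986, coefficient = 1
x_1 = 2.0625, f(x_1) = 0.881530, coefficient = 4
x_2 = 2.3750, f(x_2) = 0.693685, coefficient = 2
x_3 = 2.6875, f(x_3) = 0.438647, coefficient = 4
x_4 = 3.0000, f(x_4) = 0.141120, coefficient = 2
x_5 = 3.3125, f(x_5) = -0.170077, coefficient = 4
x_6 = 3.6250, f(x_6) = -0.464799, coefficient = 2
x_7 = 3.9375, f(x_7) = -0.714499, coefficient = 4
x_8 = 4.2500, f(x_8) = -0.894989, coefficient = 1

I ≈ (0.312500/3) × 2.571416 = 0.267856
Exact value: 0.267841
Error: 0.000014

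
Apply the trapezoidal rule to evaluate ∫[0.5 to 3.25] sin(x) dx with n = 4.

f(x) = sin(x)
a = 0.5, b = 3.25, n = 4
h = (b - a)/n = 0.687500

Trapezoidal rule: (h/2)[f(x₀) + 2f(x₁) + 2f(x₂) + ... + f(xₙ)]

x_0 = 0.5000, f(x_0) = 0.479426, coefficient = 1
x_1 = 1.1875, f(x_1) = 0.927437, coefficient = 2
x_2 = 1.8750, f(x_2) = 0.954086, coefficient = 2
x_3 = 2.5625, f(x_3) = 0.547265, coefficient = 2
x_4 = 3.2500, f(x_4) = -0.108195, coefficient = 1

I ≈ (0.687500/2) × 5.228805 = 1.797402
Exact value: 1.871712
Error: 0.074310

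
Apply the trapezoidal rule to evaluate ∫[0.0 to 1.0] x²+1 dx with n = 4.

f(x) = x²+1
a = 0.0, b = 1.0, n = 4
h = (b - a)/n = 0.250000

Trapezoidal rule: (h/2)[f(x₀) + 2f(x₁) + 2f(x₂) + ... + f(xₙ)]

x_0 = 0.0000, f(x_0) = 1.000000, coefficient = 1
x_1 = 0.2500, f(x_1) = 1.062500, coefficient = 2
x_2 = 0.5000, f(x_2) = 1.250000, coefficient = 2
x_3 = 0.7500, f(x_3) = 1.562500, coefficient = 2
x_4 = 1.0000, f(x_4) = 2.000000, coefficient = 1

I ≈ (0.250000/2) × 10.750000 = 1.343750
Exact value: 1.333333
Error: 0.010417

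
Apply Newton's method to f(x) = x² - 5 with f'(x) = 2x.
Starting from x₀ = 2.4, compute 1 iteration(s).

f(x) = x² - 5
f'(x) = 2x
x₀ = 2.4

Newton-Raphson formula: x_{n+1} = x_n - f(x_n)/f'(x_n)

Iteration 1:
  f(2.400000) = 0.760000
  f'(2.400000) = 4.800000
  x_1 = 2.400000 - 0.760000/4.800000 = 2.241667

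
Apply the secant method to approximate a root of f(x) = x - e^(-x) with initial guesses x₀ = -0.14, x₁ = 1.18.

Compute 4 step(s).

f(x) = x - e^(-x)
x₀ = -0.14, x₁ = 1.18

Secant formula: x_{n+1} = x_n - f(x_n)(x_n - x_{n-1})/(f(x_n) - f(x_{n-1}))

Iteration 1:
  f(-0.140000) = -1.290274
  f(1.180000) = 0.872721
  x_2 = 1.180000 - 0.872721×(1.180000 - (-0.140000))/(0.872721 - (-1.290274))
       = 0.647409
Iteration 2:
  f(1.180000) = 0.872721
  f(0.647409) = 0.124009
  x_3 = 0.647409 - 0.124009×(0.647409 - 1.180000)/(0.124009 - 0.872721)
       = 0.559196
Iteration 3:
  f(0.647409) = 0.124009
  f(0.559196) = -0.012472
  x_4 = 0.559196 - (-0.012472)×(0.559196 - 0.647409)/(-0.012472 - 0.124009)
       = 0.567257
Iteration 4:
  f(0.559196) = -0.012472
  f(0.567257) = 0.000179
  x_5 = 0.567257 - 0.000179×(0.567257 - 0.559196)/(0.000179 - (-0.012472))
       = 0.567143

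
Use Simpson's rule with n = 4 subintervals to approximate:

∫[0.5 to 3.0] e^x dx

f(x) = e^x
a = 0.5, b = 3.0, n = 4
h = (b - a)/n = 0.625000

Simpson's rule: (h/3)[f(x₀) + 4f(x₁) + 2f(x₂) + ... + f(xₙ)]

x_0 = 0.5000, f(x_0) = 1.648721, coefficient = 1
x_1 = 1.1250, f(x_1) = 3.080217, coefficient = 4
x_2 = 1.7500, f(x_2) = 5.754603, coefficient = 2
x_3 = 2.3750, f(x_3) = 10.751013, coefficient = 4
x_4 = 3.0000, f(x_4) = 20.085537, coefficient = 1

I ≈ (0.625000/3) × 88.568384 = 18.451747
Exact value: 18.436816
Error: 0.014931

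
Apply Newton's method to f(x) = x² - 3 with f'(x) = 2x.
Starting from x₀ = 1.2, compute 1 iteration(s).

f(x) = x² - 3
f'(x) = 2x
x₀ = 1.2

Newton-Raphson formula: x_{n+1} = x_n - f(x_n)/f'(x_n)

Iteration 1:
  f(1.200000) = -1.560000
  f'(1.200000) = 2.400000
  x_1 = 1.200000 - (-1.560000)/2.400000 = 1.850000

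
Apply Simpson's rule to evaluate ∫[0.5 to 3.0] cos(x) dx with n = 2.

f(x) = cos(x)
a = 0.5, b = 3.0, n = 2
h = (b - a)/n = 1.250000

Simpson's rule: (h/3)[f(x₀) + 4f(x₁) + 2f(x₂) + ... + f(xₙ)]

x_0 = 0.5000, f(x_0) = 0.877583, coefficient = 1
x_1 = 1.7500, f(x_1) = -0.178246, coefficient = 4
x_2 = 3.0000, f(x_2) = -0.989992, coefficient = 1

I ≈ (1.250000/3) × -0.825394 = -0.343914
Exact value: -0.338306
Error: 0.005609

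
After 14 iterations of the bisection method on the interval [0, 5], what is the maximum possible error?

Bisection error bound: |error| ≤ (b-a)/2^n
|error| ≤ (5 - 0)/2^14 = 5/2^14
|error| ≤ 0.0003051758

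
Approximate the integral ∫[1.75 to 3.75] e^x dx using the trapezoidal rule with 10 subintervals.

f(x) = e^x
a = 1.75, b = 3.75, n = 10
h = (b - a)/n = 0.200000

Trapezoidal rule: (h/2)[f(x₀) + 2f(x₁) + 2f(x₂) + ... + f(xₙ)]

x_0 = 1.7500, f(x_0) = 5.754603, coefficient = 1
x_1 = 1.9500, f(x_1) = 7.028688, coefficient = 2
x_2 = 2.1500, f(x_2) = 8.584858, coefficient = 2
x_3 = 2.3500, f(x_3) = 10.485570, coefficient = 2
x_4 = 2.5500, f(x_4) = 12.807104, coefficient = 2
x_5 = 2.7500, f(x_5) = 15.642632, coefficient = 2
x_6 = 2.9500, f(x_6) = 19.105954, coefficient = 2
x_7 = 3.1500, f(x_7) = 23.336065, coefficient = 2
x_8 = 3.3500, f(x_8) = 28.502734, coefficient = 2
x_9 = 3.5500, f(x_9) = 34.813317, coefficient = 2
x_10 = 3.7500, f(x_10) = 42.521082, coefficient = 1

I ≈ (0.200000/2) × 368.889526 = 36.888953
Exact value: 36.766479
Error: 0.122473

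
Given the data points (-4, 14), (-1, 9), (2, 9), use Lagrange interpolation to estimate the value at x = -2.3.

Lagrange interpolation formula:
P(x) = Σ yᵢ × Lᵢ(x)
where Lᵢ(x) = Π_{j≠i} (x - xⱼ)/(xᵢ - xⱼ)

L_0(-2.3) = (-2.3 - (-1))/(-4 - (-1)) × (-2.3 - 2)/(-4 - 2) = 0.310556
L_1(-2.3) = (-2.3 - (-4))/(-1 - (-4)) × (-2.3 - 2)/(-1 - 2) = 0.812222
L_2(-2.3) = (-2.3 - (-4))/(2 - (-4)) × (-2.3 - (-1))/(2 - (-1)) = -0.122778

P(-2.3) = 14×L_0(-2.3) + 9×L_1(-2.3) + 9×L_2(-2.3)
P(-2.3) = 10.552778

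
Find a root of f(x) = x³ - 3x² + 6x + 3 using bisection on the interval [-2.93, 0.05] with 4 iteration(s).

f(x) = x³ - 3x² + 6x + 3
Initial interval: [-2.93, 0.05]

Iteration 1:
  c_1 = (-2.930000 + 0.050000)/2 = -1.440000
  f(c_1) = f(-1.440000) = -14.846784
  f(a) × f(c) ≥ 0, new interval: [-1.440000, 0.050000]
Iteration 2:
  c_2 = (-1.440000 + 0.050000)/2 = -0.695000
  f(c_2) = f(-0.695000) = -2.954777
  f(a) × f(c) ≥ 0, new interval: [-0.695000, 0.050000]
Iteration 3:
  c_3 = (-0.695000 + 0.050000)/2 = -0.322500
  f(c_3) = f(-0.322500) = 0.719439
  f(a) × f(c) < 0, new interval: [-0.695000, -0.322500]
Iteration 4:
  c_4 = (-0.695000 + (-0.322500))/2 = -0.508750
  f(c_4) = f(-0.508750) = -0.960658
  f(a) × f(c) ≥ 0, new interval: [-0.508750, -0.322500]

After 4 iteration(s), the approximation is c_4 = -0.508750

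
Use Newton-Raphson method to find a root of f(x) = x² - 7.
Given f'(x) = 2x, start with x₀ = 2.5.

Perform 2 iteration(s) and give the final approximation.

f(x) = x² - 7
f'(x) = 2x
x₀ = 2.5

Newton-Raphson formula: x_{n+1} = x_n - f(x_n)/f'(x_n)

Iteration 1:
  f(2.500000) = -0.750000
  f'(2.500000) = 5.000000
  x_1 = 2.500000 - (-0.750000)/5.000000 = 2.650000
Iteration 2:
  f(2.650000) = 0.022500
  f'(2.650000) = 5.300000
  x_2 = 2.650000 - 0.022500/5.300000 = 2.645755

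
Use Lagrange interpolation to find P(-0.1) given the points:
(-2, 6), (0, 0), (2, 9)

Lagrange interpolation formula:
P(x) = Σ yᵢ × Lᵢ(x)
where Lᵢ(x) = Π_{j≠i} (x - xⱼ)/(xᵢ - xⱼ)

L_0(-0.1) = (-0.1 - 0)/(-2 - 0) × (-0.1 - 2)/(-2 - 2) = 0.026250
L_1(-0.1) = (-0.1 - (-2))/(0 - (-2)) × (-0.1 - 2)/(0 - 2) = 0.997500
L_2(-0.1) = (-0.1 - (-2))/(2 - (-2)) × (-0.1 - 0)/(2 - 0) = -0.023750

P(-0.1) = 6×L_0(-0.1) + 0×L_1(-0.1) + 9×L_2(-0.1)
P(-0.1) = -0.056250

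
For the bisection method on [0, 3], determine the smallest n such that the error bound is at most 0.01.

We need (b-a)/2^n ≤ 0.01
(3 - 0)/2^n ≤ 0.01
3/2^n ≤ 0.01
2^n ≥ 300
n ≥ log₂(300) = 8.23
n ≥ 9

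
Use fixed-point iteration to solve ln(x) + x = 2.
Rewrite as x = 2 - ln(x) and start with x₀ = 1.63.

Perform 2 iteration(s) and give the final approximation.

Equation: ln(x) + x = 2
Fixed-point form: x = 2 - ln(x)
x₀ = 1.63

x_1 = g(1.630000) = 1.511420
x_2 = g(1.511420) = 1.586950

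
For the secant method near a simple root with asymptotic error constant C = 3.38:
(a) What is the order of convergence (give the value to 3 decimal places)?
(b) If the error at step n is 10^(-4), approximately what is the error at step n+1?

(a) Secant method has superlinear convergence with order φ = (1+√5)/2 ≈ 1.618.
    This means |e_{n+1}| ≈ C|e_n|^1.618.

(b) With |e_n| = 10^(-4) and C = 3.38:
    |e_{n+1}| ≈ 3.38 × (10^(-4))^1.618 = 3.38 × 10^(-6.47)

(a) ≈ 1.618 (golden ratio); (b) |e_{n+1}| ≈ 1.140e-06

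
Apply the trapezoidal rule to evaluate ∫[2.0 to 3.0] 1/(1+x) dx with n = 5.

f(x) = 1/(1+x)
a = 2.0, b = 3.0, n = 5
h = (b - a)/n = 0.200000

Trapezoidal rule: (h/2)[f(x₀) + 2f(x₁) + 2f(x₂) + ... + f(xₙ)]

x_0 = 2.0000, f(x_0) = 0.333333, coefficient = 1
x_1 = 2.2000, f(x_1) = 0.312500, coefficient = 2
x_2 = 2.4000, f(x_2) = 0.294118, coefficient = 2
x_3 = 2.6000, f(x_3) = 0.277778, coefficient = 2
x_4 = 2.8000, f(x_4) = 0.263158, coefficient = 2
x_5 = 3.0000, f(x_5) = 0.250000, coefficient = 1

I ≈ (0.200000/2) × 2.878440 = 0.287844
Exact value: 0.287682
Error: 0.000162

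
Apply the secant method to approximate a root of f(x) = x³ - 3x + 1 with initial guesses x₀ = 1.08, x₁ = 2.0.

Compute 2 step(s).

f(x) = x³ - 3x + 1
x₀ = 1.08, x₁ = 2.0

Secant formula: x_{n+1} = x_n - f(x_n)(x_n - x_{n-1})/(f(x_n) - f(x_{n-1}))

Iteration 1:
  f(1.080000) = -0.980288
  f(2.000000) = 3.000000
  x_2 = 2.000000 - 3.000000×(2.000000 - 1.080000)/(3.000000 - (-0.980288))
       = 1.306583
Iteration 2:
  f(2.000000) = 3.000000
  f(1.306583) = -0.689204
  x_3 = 1.306583 - (-0.689204)×(1.306583 - 2.000000)/(-0.689204 - 3.000000)
       = 1.436125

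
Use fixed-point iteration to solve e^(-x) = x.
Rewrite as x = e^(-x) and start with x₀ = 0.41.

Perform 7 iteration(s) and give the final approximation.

Equation: e^(-x) = x
Fixed-point form: x = e^(-x)
x₀ = 0.41

x_1 = g(0.410000) = 0.663650
x_2 = g(0.663650) = 0.514968
x_3 = g(0.514968) = 0.597520
x_4 = g(0.597520) = 0.550175
x_5 = g(0.550175) = 0.576849
x_6 = g(0.576849) = 0.561665
x_7 = g(0.561665) = 0.570259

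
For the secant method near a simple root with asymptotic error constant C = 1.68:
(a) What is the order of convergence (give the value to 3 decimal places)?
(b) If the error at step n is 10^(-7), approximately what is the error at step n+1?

(a) Secant method has superlinear convergence with order φ = (1+√5)/2 ≈ 1.618.
    This means |e_{n+1}| ≈ C|e_n|^1.618.

(b) With |e_n| = 10^(-7) and C = 1.68:
    |e_{n+1}| ≈ 1.68 × (10^(-7))^1.618 = 1.68 × 10^(-11.33)

(a) ≈ 1.618 (golden ratio); (b) |e_{n+1}| ≈ 7.926e-12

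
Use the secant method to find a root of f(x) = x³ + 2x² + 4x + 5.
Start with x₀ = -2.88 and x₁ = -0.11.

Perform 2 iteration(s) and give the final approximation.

f(x) = x³ + 2x² + 4x + 5
x₀ = -2.88, x₁ = -0.11

Secant formula: x_{n+1} = x_n - f(x_n)(x_n - x_{n-1})/(f(x_n) - f(x_{n-1}))

Iteration 1:
  f(-2.880000) = -13.819072
  f(-0.110000) = 4.582869
  x_2 = -0.110000 - 4.582869×(-0.110000 - (-2.880000))/(4.582869 - (-13.819072))
       = -0.799848
Iteration 2:
  f(-0.110000) = 4.582869
  f(-0.799848) = 2.568413
  x_3 = -0.799848 - 2.568413×(-0.799848 - (-0.110000))/(2.568413 - 4.582869)
       = -1.679398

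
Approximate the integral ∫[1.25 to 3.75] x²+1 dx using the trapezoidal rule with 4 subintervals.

f(x) = x²+1
a = 1.25, b = 3.75, n = 4
h = (b - a)/n = 0.625000

Trapezoidal rule: (h/2)[f(x₀) + 2f(x₁) + 2f(x₂) + ... + f(xₙ)]

x_0 = 1.2500, f(x_0) = 2.562500, coefficient = 1
x_1 = 1.8750, f(x_1) = 4.515625, coefficient = 2
x_2 = 2.5000, f(x_2) = 7.250000, coefficient = 2
x_3 = 3.1250, f(x_3) = 10.765625, coefficient = 2
x_4 = 3.7500, f(x_4) = 15.062500, coefficient = 1

I ≈ (0.625000/2) × 62.687500 = 19.589844
Exact value: 19.427083
Error: 0.162760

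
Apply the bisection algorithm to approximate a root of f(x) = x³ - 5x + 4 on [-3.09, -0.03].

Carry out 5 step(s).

f(x) = x³ - 5x + 4
Initial interval: [-3.09, -0.03]

Iteration 1:
  c_1 = (-3.090000 + (-0.030000))/2 = -1.560000
  f(c_1) = f(-1.560000) = 8.003584
  f(a) × f(c) < 0, new interval: [-3.090000, -1.560000]
Iteration 2:
  c_2 = (-3.090000 + (-1.560000))/2 = -2.325000
  f(c_2) = f(-2.325000) = 3.056922
  f(a) × f(c) < 0, new interval: [-3.090000, -2.325000]
Iteration 3:
  c_3 = (-3.090000 + (-2.325000))/2 = -2.707500
  f(c_3) = f(-2.707500) = -2.309981
  f(a) × f(c) ≥ 0, new interval: [-2.707500, -2.325000]
Iteration 4:
  c_4 = (-2.707500 + (-2.325000))/2 = -2.516250
  f(c_4) = f(-2.516250) = 0.649578
  f(a) × f(c) < 0, new interval: [-2.707500, -2.516250]
Iteration 5:
  c_5 = (-2.707500 + (-2.516250))/2 = -2.611875
  f(c_5) = f(-2.611875) = -0.758552
  f(a) × f(c) ≥ 0, new interval: [-2.611875, -2.516250]

After 5 iteration(s), the approximation is c_5 = -2.611875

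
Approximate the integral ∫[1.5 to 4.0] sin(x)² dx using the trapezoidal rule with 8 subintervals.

f(x) = sin(x)²
a = 1.5, b = 4.0, n = 8
h = (b - a)/n = 0.312500

Trapezoidal rule: (h/2)[f(x₀) + 2f(x₁) + 2f(x₂) + ... + f(xₙ)]

x_0 = 1.5000, f(x_0) = 0.994996, coefficient = 1
x_1 = 1.8125, f(x_1) = 0.942708, coefficient = 2
x_2 = 2.1250, f(x_2) = 0.723044, coefficient = 2
x_3 = 2.4375, f(x_3) = 0.419052, coefficient = 2
x_4 = 2.7500, f(x_4) = 0.145665, coefficient = 2
x_5 = 3.0625, f(x_5) = 0.006243, coefficient = 2
x_6 = 3.3750, f(x_6) = 0.053497, coefficient = 2
x_7 = 3.6875, f(x_7) = 0.269562, coefficient = 2
x_8 = 4.0000, f(x_8) = 0.572750, coefficient = 1

I ≈ (0.312500/2) × 6.687288 = 1.044889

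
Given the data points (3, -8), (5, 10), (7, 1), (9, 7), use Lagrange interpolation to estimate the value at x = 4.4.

Lagrange interpolation formula:
P(x) = Σ yᵢ × Lᵢ(x)
where Lᵢ(x) = Π_{j≠i} (x - xⱼ)/(xᵢ - xⱼ)

L_0(4.4) = (4.4 - 5)/(3 - 5) × (4.4 - 7)/(3 - 7) × (4.4 - 9)/(3 - 9) = 0.149500
L_1(4.4) = (4.4 - 3)/(5 - 3) × (4.4 - 7)/(5 - 7) × (4.4 - 9)/(5 - 9) = 1.046500
L_2(4.4) = (4.4 - 3)/(7 - 3) × (4.4 - 5)/(7 - 5) × (4.4 - 9)/(7 - 9) = -0.241500
L_3(4.4) = (4.4 - 3)/(9 - 3) × (4.4 - 5)/(9 - 5) × (4.4 - 7)/(9 - 7) = 0.045500

P(4.4) = (-8)×L_0(4.4) + 10×L_1(4.4) + 1×L_2(4.4) + 7×L_3(4.4)
P(4.4) = 9.346000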